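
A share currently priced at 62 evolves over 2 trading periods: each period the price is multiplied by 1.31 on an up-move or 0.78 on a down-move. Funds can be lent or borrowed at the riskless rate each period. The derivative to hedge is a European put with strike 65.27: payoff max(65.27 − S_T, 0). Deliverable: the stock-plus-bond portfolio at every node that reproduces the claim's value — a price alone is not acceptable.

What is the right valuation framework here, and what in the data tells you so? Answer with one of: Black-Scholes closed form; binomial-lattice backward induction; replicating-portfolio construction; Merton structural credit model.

framework: replicating-portfolio construction

Key observation: a price alone would not answer the question — the per-node share/bond construction on the spot-62, 1.31/0.78 tree is required, and only the replicating-portfolio method yields it.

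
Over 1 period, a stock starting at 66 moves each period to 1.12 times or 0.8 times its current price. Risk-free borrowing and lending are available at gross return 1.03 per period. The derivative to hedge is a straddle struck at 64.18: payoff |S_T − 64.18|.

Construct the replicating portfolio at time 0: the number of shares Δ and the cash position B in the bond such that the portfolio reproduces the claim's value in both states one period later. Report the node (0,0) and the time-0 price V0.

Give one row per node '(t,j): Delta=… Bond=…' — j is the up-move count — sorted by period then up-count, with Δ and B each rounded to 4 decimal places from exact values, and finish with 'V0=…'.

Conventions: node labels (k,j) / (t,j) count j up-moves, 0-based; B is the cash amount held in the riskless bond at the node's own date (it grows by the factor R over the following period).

(0,0): Delta=-0.0777 Bond=15.0291
V0=9.9041

Since d<R<u, set p* = (R−d)/(u−d) = 0.7187; price each node as the discounted p*-expectation of its children.
Terminal payoffs: V(1,0)=11.3800, V(1,1)=9.7400
Node (0,0) S=66.0000: V=(p*·9.7400+(1−p*)·11.3800)/1.03=9.9041; Δ=(9.7400−11.3800)/(73.9200−52.8000)=-0.0777; B=V−Δ·S=15.0291
Sanity check at the root: Δ(0,0)·S0 + B(0,0) reproduces V0 = 9.9041.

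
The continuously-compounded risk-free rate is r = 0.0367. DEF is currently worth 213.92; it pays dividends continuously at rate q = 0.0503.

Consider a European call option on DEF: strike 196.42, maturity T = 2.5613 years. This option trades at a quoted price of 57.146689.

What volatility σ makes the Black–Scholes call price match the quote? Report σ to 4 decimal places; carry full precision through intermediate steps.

At σ = 0.4574 the Black–Scholes value reproduces the quote:
σ√T = 0.4574·√2.5613 = 0.732026
d₁ = (ln(S/K) + (r−q+σ²/2)T) / (σ√T) = (ln(213.92/196.42) + (0.0367−0.0503+0.4574²/2)·2.5613) / 0.732026 = (0.085347 + 0.233097) / 0.732026 = 0.435018
d₂ = d₁ − σ√T = 0.435018 − 0.732026 = -0.297008
e^{−rT} = 0.910283
e^{−qT} = 0.879120
N(d₁) = 0.668225,  N(d₂) = 0.383230
V = S·e^{−qT}·N(d₁) − K·e^{−rT}·N(d₂) = 125.667388 − 68.520699 = 57.146689 (the observed quote) — the price is monotone increasing in volatility, hence this σ is the only solution

sigma = 0.4574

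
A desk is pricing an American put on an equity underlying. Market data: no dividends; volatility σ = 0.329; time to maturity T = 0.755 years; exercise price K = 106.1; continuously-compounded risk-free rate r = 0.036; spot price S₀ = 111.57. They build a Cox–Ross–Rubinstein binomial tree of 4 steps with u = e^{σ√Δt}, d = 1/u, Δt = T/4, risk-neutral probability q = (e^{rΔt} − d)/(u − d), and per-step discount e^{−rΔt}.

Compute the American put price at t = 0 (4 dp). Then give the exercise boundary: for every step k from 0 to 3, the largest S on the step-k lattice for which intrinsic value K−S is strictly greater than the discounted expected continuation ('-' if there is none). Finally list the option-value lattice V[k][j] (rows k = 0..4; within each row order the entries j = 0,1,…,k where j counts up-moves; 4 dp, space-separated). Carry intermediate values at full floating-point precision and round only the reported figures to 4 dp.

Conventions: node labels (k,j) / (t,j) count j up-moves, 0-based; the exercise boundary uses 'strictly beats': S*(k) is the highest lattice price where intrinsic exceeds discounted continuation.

Δt=0.18875, u=1.15366, d=0.86681, q=0.48810, disc=e^(-rΔt)=0.99323
k=4 terminal: V=max(K-S,0) → 43.1141 22.2708 0.0000 0.0000 0.0000
k=3: j=0 S=72.6640 intr=33.4360 cont=32.7175 V=33.4360[EX]; j=1 S=96.7100 intr=9.3900 cont=11.3233 V=11.3233[hold]; j=2 S=128.7133 intr=0.0000 cont=0.0000 V=0.0000[hold]; j=3 S=171.3071 intr=0.0000 cont=0.0000 V=0.0000[hold]  S*(3)=72.6640
k=2: j=0 S=83.8292 intr=22.2708 cont=22.4895 V=22.4895[hold]; j=1 S=111.5700 intr=0.0000 cont=5.7572 V=5.7572[hold]; j=2 S=148.4908 intr=0.0000 cont=0.0000 V=0.0000[hold]  S*(2)=-
k=1: j=0 S=96.7100 intr=9.3900 cont=14.2255 V=14.2255[hold]; j=1 S=128.7133 intr=0.0000 cont=2.9272 V=2.9272[hold]  S*(1)=-
k=0: j=0 S=111.5700 intr=0.0000 cont=8.6519 V=8.6519[hold]  S*(0)=-

price = 8.6519
boundary = - - - 72.6640
tree:
8.6519
14.2255 2.9272
22.4895 5.7572 0.0000
33.4360 11.3233 0.0000 0.0000
43.1141 22.2708 0.0000 0.0000 0.0000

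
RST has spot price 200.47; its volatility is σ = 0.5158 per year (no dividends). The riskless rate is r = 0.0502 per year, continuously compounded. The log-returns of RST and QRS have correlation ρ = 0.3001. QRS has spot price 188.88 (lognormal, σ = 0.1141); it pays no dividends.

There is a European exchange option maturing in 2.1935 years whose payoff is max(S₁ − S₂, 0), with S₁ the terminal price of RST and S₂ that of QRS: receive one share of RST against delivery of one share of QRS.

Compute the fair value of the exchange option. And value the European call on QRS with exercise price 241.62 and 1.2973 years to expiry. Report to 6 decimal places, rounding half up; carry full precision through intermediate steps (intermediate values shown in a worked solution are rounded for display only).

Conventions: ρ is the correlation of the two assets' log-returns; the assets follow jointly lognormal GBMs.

exchange price = 61.518938
price(QRS call K=241.62) = 0.997558

σ_eff = √(σ₁² + σ₂² − 2ρσ₁σ₂) = √(0.5158² + 0.1141² − 2·0.3001·0.5158·0.1141) = 0.493705
d₁ = (ln(S₁/S₂) + (q₂ − q₁ + σ_eff²/2)T) / (σ_eff√T) = (ln(200.47/188.88) + (0.0 − 0.0 + 0.121873)·2.1935) / 0.731201 = 0.447046
d₂ = d₁ − σ_eff√T = 0.447046 − 0.731201 = -0.284155
N(d₁) = 0.672579,  N(d₂) = 0.388146
V = S₁·e^{−q₁T}·N(d₁) − S₂·e^{−q₂T}·N(d₂) = 134.831892 − 73.312954 = 61.518938
[vanilla: QRS call K=241.62]
σ√T = 0.1141·√1.2973 = 0.129959
d₁ = (ln(S/K) + (r+σ²/2)T) / (σ√T) = (ln(188.88/241.62) + (0.0502+0.1141²/2)·1.2973) / 0.129959 = (-0.246254 + 0.073569) / 0.129959 = -1.328769
d₂ = d₁ − σ√T = -1.328769 − 0.129959 = -1.458727
e^{−rT} = 0.936951
N(d₁) = 0.091962,  N(d₂) = 0.072320
price = S·N(d₁) − K·e^{−rT}·N(d₂) = 17.369812 − 16.372255 = 0.997558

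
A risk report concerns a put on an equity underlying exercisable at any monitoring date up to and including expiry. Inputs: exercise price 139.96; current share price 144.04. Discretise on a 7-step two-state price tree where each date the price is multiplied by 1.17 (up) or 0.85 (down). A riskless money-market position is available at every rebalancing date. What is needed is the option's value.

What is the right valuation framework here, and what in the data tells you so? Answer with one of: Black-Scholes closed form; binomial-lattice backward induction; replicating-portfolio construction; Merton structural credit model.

Key observation: the put (strike 139.96 on spot 144.04) is American-style on a 7-step discrete price model, so the early-exercise decision at every node requires stepwise backward valuation — a closed form cannot price the exercise right.

framework: binomial-lattice backward induction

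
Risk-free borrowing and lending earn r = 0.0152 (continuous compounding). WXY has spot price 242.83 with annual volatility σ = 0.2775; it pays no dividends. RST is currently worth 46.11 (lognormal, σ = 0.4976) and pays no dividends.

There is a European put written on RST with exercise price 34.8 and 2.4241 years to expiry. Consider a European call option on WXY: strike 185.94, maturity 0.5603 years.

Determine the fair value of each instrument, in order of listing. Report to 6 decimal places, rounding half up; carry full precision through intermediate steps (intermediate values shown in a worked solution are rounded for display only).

price(RST put K=34.8) = 6.663932
price(WXY call K=185.94) = 60.352224

[RST put K=34.8]
σ√T = 0.4976·√2.4241 = 0.774739
d₁ = (ln(S/K) + (r+σ²/2)T) / (σ√T) = (ln(46.11/34.8) + (0.0152+0.4976²/2)·2.4241) / 0.774739 = (0.281412 + 0.336957) / 0.774739 = 0.798164
d₂ = d₁ − σ√T = 0.798164 − 0.774739 = 0.023425
e^{−rT} = 0.963824
N(−d₁) = 0.212388,  N(−d₂) = 0.490656
price = K·e^{−rT}·N(−d₂) − S·N(−d₁) = 16.457123 − 9.793191 = 6.663932
[WXY call K=185.94]
σ√T = 0.2775·√0.5603 = 0.207718
d₁ = (ln(S/K) + (r+σ²/2)T) / (σ√T) = (ln(242.83/185.94) + (0.0152+0.2775²/2)·0.5603) / 0.207718 = (0.266938 + 0.030090) / 0.207718 = 1.429958
d₂ = d₁ − σ√T = 1.429958 − 0.207718 = 1.222240
e^{−rT} = 0.991520
N(d₁) = 0.923635,  N(d₂) = 0.889192
price = S·N(d₁) − K·e^{−rT}·N(d₂) = 224.286397 − 163.934173 = 60.352224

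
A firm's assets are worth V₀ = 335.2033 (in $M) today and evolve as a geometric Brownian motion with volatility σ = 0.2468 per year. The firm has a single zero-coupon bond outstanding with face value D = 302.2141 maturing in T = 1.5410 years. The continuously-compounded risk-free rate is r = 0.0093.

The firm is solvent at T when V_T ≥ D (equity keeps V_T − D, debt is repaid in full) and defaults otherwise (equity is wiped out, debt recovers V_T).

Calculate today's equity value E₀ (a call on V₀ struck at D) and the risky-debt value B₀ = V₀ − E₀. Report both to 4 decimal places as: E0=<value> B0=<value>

Apply the equity-as-call identities (strike 302.2141, horizon 1.5410 years):
d₁ = [ln(V₀/D) + (r + σ²/2)T] / (σ√T)
   = [ln(335.2033/302.2141) + (0.0093 + 0.5·0.2468²)·1.5410] / (0.2468·√1.5410)
   = [0.103602 + 0.061263] / 0.306370 = 0.538121
d₂ = d₁ − σ√T = 0.538121 − 0.306370 = 0.231751
N(d₁) = 0.704753,  N(d₂) = 0.591634,  e^(−rT) = 0.985771
E₀ = V₀·N(d₁) − D·e^(−rT)·N(d₂)
   = 335.2033·0.704753 − 302.2141·0.985771·0.591634 = 59.979573
B₀ = V₀ − E₀ = 335.2033 − 59.979573 = 275.223727

E0=59.9796 B0=275.2237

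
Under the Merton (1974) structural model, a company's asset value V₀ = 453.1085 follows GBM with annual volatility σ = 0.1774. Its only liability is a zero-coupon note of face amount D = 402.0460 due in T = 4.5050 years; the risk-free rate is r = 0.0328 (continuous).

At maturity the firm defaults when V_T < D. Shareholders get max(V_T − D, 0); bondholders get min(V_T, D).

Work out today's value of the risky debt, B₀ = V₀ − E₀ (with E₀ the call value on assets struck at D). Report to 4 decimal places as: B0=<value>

Apply the equity-as-call identities (strike 402.0460, horizon 4.5050 years):
d₁ = [ln(V₀/D) + (r + σ²/2)T] / (σ√T)
   = [ln(453.1085/402.0460) + (0.0328 + 0.5·0.1774²)·4.5050] / (0.1774·√4.5050)
   = [0.119565 + 0.218652] / 0.376531 = 0.898244
d₂ = d₁ − σ√T = 0.898244 − 0.376531 = 0.521713
N(d₁) = 0.815472,  N(d₂) = 0.699065,  e^(−rT) = 0.862635
E₀ = V₀·N(d₁) − D·e^(−rT)·N(d₂)
   = 453.1085·0.815472 − 402.0460·0.862635·0.699065 = 127.048573
B₀ = V₀ − E₀ = 453.1085 − 127.048573 = 326.059927

B0=326.0599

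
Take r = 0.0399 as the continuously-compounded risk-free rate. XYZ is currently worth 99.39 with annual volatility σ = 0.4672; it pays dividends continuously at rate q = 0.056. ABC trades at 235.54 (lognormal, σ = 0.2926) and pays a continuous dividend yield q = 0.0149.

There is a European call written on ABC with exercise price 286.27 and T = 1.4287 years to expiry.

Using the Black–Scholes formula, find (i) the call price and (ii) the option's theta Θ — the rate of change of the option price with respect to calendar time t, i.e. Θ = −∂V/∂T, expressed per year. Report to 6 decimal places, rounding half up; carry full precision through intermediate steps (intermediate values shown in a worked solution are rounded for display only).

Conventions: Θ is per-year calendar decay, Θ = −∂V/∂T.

σ√T = 0.2926·√1.4287 = 0.349740
d₁ = (ln(S/K) + (r−q+σ²/2)T) / (σ√T) = (ln(235.54/286.27) + (0.0399−0.0149+0.2926²/2)·1.4287) / 0.349740 = (-0.195055 + 0.096876) / 0.349740 = -0.280718
d₂ = d₁ − σ√T = -0.280718 − 0.349740 = -0.630458
e^{−rT} = 0.944589
e^{−qT} = 0.978937
N(d₁) = 0.389463,  N(d₂) = 0.264198
Call price V = S·e^{−qT}·N(d₁) − K·e^{−rT}·N(d₂) = 89.802018 − 71.441015 = 18.361003
φ(d₁) = (1/√(2π))·e^{−d₁²/2} = 0.383529
Θ = −S·e^{−qT}·φ(d₁)·σ/(2√T) + q·S·e^{−qT}·N(d₁) − r·K·e^{−rT}·N(d₂) = −10.824096 + 1.338050 − 2.850497 = -12.336543

price = 18.361003
Θ = -12.336543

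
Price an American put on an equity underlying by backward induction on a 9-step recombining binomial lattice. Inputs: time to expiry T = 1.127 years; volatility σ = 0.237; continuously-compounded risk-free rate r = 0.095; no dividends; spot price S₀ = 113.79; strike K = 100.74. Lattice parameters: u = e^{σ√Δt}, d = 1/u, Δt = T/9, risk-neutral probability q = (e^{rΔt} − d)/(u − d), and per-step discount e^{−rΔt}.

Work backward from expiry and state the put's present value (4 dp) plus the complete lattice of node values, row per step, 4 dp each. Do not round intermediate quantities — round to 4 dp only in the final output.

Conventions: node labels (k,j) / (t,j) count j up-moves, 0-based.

price = 2.8820
tree:
2.8820
4.8551 1.3323
7.9593 2.4240 0.4692
12.6440 4.3043 0.9403 0.0944
19.3796 7.4149 1.8560 0.2125 0.0000
25.9248 12.2909 3.5916 0.4781 0.0000 0.0000
31.9434 19.3796 6.7656 1.0760 0.0000 0.0000 0.0000
37.4778 25.9248 12.2619 2.4213 0.0000 0.0000 0.0000 0.0000
42.5670 31.9434 19.3796 5.4489 0.0000 0.0000 0.0000 0.0000 0.0000
47.2468 37.4778 25.9248 12.2619 0.0000 0.0000 0.0000 0.0000 0.0000 0.0000

Δt=0.12522, u=1.08748, d=0.91955, q=0.55031, disc=e^(-rΔt)=0.98817
k=9 terminal: V=max(K-S,0) → 47.2468 37.4778 25.9248 12.2619 0.0000 0.0000 0.0000 0.0000 0.0000 0.0000
k=8: j=0 S=58.1730 intr=42.5670 cont=41.3757 V=42.5670[EX]; j=1 S=68.7966 intr=31.9434 cont=30.7520 V=31.9434[EX]; j=2 S=81.3604 intr=19.3796 cont=18.1883 V=19.3796[EX]; j=3 S=96.2185 intr=4.5215 cont=5.4489 V=5.4489[hold]; j=4 S=113.7900 intr=0.0000 cont=0.0000 V=0.0000[hold]; j=5 S=134.5704 intr=0.0000 cont=0.0000 V=0.0000[hold]; j=6 S=159.1458 intr=0.0000 cont=0.0000 V=0.0000[hold]; j=7 S=188.2092 intr=0.0000 cont=0.0000 V=0.0000[hold]; j=8 S=222.5802 intr=0.0000 cont=0.0000 V=0.0000[hold]
k=7: j=0 S=63.2622 intr=37.4778 cont=36.2865 V=37.4778[EX]; j=1 S=74.8152 intr=25.9248 cont=24.7334 V=25.9248[EX]; j=2 S=88.4781 intr=12.2619 cont=11.5749 V=12.2619[EX]; j=3 S=104.6360 intr=0.0000 cont=2.4213 V=2.4213[hold]; j=4 S=123.7448 intr=0.0000 cont=0.0000 V=0.0000[hold]; j=5 S=146.3432 intr=0.0000 cont=0.0000 V=0.0000[hold]; j=6 S=173.0685 intr=0.0000 cont=0.0000 V=0.0000[hold]; j=7 S=204.6745 intr=0.0000 cont=0.0000 V=0.0000[hold]
k=6: j=0 S=68.7966 intr=31.9434 cont=30.7520 V=31.9434[EX]; j=1 S=81.3604 intr=19.3796 cont=18.1883 V=19.3796[EX]; j=2 S=96.2185 intr=4.5215 cont=6.7656 V=6.7656[hold]; j=3 S=113.7900 intr=0.0000 cont=1.0760 V=1.0760[hold]; j=4 S=134.5704 intr=0.0000 cont=0.0000 V=0.0000[hold]; j=5 S=159.1458 intr=0.0000 cont=0.0000 V=0.0000[hold]; j=6 S=188.2092 intr=0.0000 cont=0.0000 V=0.0000[hold]
k=5: j=0 S=74.8152 intr=25.9248 cont=24.7334 V=25.9248[EX]; j=1 S=88.4781 intr=12.2619 cont=12.2909 V=12.2909[hold]; j=2 S=104.6360 intr=0.0000 cont=3.5916 V=3.5916[hold]; j=3 S=123.7448 intr=0.0000 cont=0.4781 V=0.4781[hold]; j=4 S=146.3432 intr=0.0000 cont=0.0000 V=0.0000[hold]; j=5 S=173.0685 intr=0.0000 cont=0.0000 V=0.0000[hold]
k=4: j=0 S=81.3604 intr=19.3796 cont=18.2041 V=19.3796[EX]; j=1 S=96.2185 intr=4.5215 cont=7.4149 V=7.4149[hold]; j=2 S=113.7900 intr=0.0000 cont=1.8560 V=1.8560[hold]; j=3 S=134.5704 intr=0.0000 cont=0.2125 V=0.2125[hold]; j=4 S=159.1458 intr=0.0000 cont=0.0000 V=0.0000[hold]
k=3: j=0 S=88.4781 intr=12.2619 cont=12.6440 V=12.6440[hold]; j=1 S=104.6360 intr=0.0000 cont=4.3043 V=4.3043[hold]; j=2 S=123.7448 intr=0.0000 cont=0.9403 V=0.9403[hold]; j=3 S=146.3432 intr=0.0000 cont=0.0944 V=0.0944[hold]
k=2: j=0 S=96.2185 intr=4.5215 cont=7.9593 V=7.9593[hold]; j=1 S=113.7900 intr=0.0000 cont=2.4240 V=2.4240[hold]; j=2 S=134.5704 intr=0.0000 cont=0.4692 V=0.4692[hold]
k=1: j=0 S=104.6360 intr=0.0000 cont=4.8551 V=4.8551[hold]; j=1 S=123.7448 intr=0.0000 cont=1.3323 V=1.3323[hold]
k=0: j=0 S=113.7900 intr=0.0000 cont=2.8820 V=2.8820[hold]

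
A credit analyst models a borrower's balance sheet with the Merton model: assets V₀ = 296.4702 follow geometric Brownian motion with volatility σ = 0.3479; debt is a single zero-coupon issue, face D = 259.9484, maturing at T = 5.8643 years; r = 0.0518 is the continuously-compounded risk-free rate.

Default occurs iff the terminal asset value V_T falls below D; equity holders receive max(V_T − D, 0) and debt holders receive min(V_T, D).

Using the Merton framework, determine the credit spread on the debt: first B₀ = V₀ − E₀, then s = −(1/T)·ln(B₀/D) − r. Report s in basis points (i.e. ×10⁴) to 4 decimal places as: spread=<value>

Equity is a call on the firm's assets struck at D = 259.9484:
d₁ = [ln(V₀/D) + (r + σ²/2)T] / (σ√T)
   = [ln(296.4702/259.9484) + (0.0518 + 0.5·0.3479²)·5.8643] / (0.3479·√5.8643)
   = [0.131464 + 0.658662] / 0.842486 = 0.937850
d₂ = d₁ − σ√T = 0.937850 − 0.842486 = 0.095365
N(d₁) = 0.825839,  N(d₂) = 0.537987,  e^(−rT) = 0.738030
E₀ = V₀·N(d₁) − D·e^(−rT)·N(d₂)
   = 296.4702·0.825839 − 259.9484·0.738030·0.537987 = 141.624013
B₀ = V₀ − E₀ = 296.4702 − 141.624013 = 154.846187
spread = −(1/T)·ln(B₀/D) − r = −(1/5.8643)·ln(154.846187/259.9484) − 0.0518 = 0.03653976
in basis points: 0.03653976 × 10⁴ = 365.3976 bp

spread=365.3976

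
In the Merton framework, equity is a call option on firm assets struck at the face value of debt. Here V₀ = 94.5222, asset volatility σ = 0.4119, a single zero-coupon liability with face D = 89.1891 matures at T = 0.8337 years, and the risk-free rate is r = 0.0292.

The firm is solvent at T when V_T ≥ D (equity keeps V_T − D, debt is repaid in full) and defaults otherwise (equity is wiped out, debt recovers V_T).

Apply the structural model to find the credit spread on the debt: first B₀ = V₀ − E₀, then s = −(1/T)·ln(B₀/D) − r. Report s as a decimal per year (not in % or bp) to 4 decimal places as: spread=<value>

spread=0.1483

Work the structural quantities from V₀ = 94.5222 against face 89.1891:
d₁ = [ln(V₀/D) + (r + σ²/2)T] / (σ√T)
   = [ln(94.5222/89.1891) + (0.0292 + 0.5·0.4119²)·0.8337] / (0.4119·√0.8337)
   = [0.058076 + 0.095067] / 0.376094 = 0.407194
d₂ = d₁ − σ√T = 0.407194 − 0.376094 = 0.031100
N(d₁) = 0.658067,  N(d₂) = 0.512405,  e^(−rT) = 0.975950
E₀ = V₀·N(d₁) − D·e^(−rT)·N(d₂)
   = 94.5222·0.658067 − 89.1891·0.975950·0.512405 = 17.600135
B₀ = V₀ − E₀ = 94.5222 − 17.600135 = 76.922065
spread = −(1/T)·ln(B₀/D) − r = −(1/0.8337)·ln(76.922065/89.1891) − 0.0292 = 0.14828120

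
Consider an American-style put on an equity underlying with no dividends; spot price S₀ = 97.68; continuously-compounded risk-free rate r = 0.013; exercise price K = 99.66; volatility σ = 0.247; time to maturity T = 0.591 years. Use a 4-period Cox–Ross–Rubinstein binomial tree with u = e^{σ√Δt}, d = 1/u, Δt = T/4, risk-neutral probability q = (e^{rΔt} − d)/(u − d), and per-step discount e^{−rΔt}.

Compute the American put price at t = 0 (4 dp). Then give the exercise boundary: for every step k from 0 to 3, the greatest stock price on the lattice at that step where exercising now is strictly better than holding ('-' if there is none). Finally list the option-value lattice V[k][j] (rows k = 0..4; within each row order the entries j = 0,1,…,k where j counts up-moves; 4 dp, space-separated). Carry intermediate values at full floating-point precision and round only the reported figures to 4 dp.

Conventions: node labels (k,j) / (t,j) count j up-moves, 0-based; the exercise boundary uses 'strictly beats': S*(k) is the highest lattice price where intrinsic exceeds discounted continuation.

price = 8.0899
boundary = - - 80.7867 88.8327
tree:
8.0899
12.6086 3.3504
18.8733 6.0431 0.5203
26.1906 10.8273 1.0150 0.0000
32.8451 18.8733 1.9800 0.0000 0.0000

Δt=0.14775  u=1.09960  d=0.90943  q=0.48639  discount=0.99808
step 4 (expiry): payoffs max(K−S,0) = 32.8451 18.8733 1.9800 0.0000 0.0000
step 3: (k=3,j=0): S=73.4694, K−S=26.1906, hold=25.9993 ⇒ V=26.1906 exercise | (k=3,j=1): S=88.8327, K−S=10.8273, hold=10.6361 ⇒ V=10.8273 exercise | (k=3,j=2): S=107.4085, K−S=0.0000, hold=1.0150 ⇒ V=1.0150 continue | (k=3,j=3): S=129.8688, K−S=0.0000, hold=0.0000 ⇒ V=0.0000 continue  boundary S*=88.8327
step 2: (k=2,j=0): S=80.7867, K−S=18.8733, hold=18.6821 ⇒ V=18.8733 exercise | (k=2,j=1): S=97.6800, K−S=1.9800, hold=6.0431 ⇒ V=6.0431 continue | (k=2,j=2): S=118.1059, K−S=0.0000, hold=0.5203 ⇒ V=0.5203 continue  boundary S*=80.7867
step 1: (k=1,j=0): S=88.8327, K−S=10.8273, hold=12.6086 ⇒ V=12.6086 continue | (k=1,j=1): S=107.4085, K−S=0.0000, hold=3.3504 ⇒ V=3.3504 continue  boundary S*=-
step 0: (k=0,j=0): S=97.6800, K−S=1.9800, hold=8.0899 ⇒ V=8.0899 continue  boundary S*=-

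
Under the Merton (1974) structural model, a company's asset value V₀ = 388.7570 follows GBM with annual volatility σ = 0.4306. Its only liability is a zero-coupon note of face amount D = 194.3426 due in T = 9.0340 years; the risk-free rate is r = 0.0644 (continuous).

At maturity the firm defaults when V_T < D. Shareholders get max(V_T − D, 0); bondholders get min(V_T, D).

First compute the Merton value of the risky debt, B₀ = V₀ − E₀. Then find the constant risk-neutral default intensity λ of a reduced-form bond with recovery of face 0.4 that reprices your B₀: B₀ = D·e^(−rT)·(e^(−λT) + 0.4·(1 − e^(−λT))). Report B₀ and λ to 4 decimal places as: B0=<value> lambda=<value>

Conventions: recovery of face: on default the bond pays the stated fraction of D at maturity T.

With assets at 388.7570 and a single debt payment of 194.3426 at 9.0340 years:
d₁ = [ln(V₀/D) + (r + σ²/2)T] / (σ√T)
   = [ln(388.7570/194.3426) + (0.0644 + 0.5·0.4306²)·9.0340] / (0.4306·√9.0340)
   = [0.693332 + 1.419315] / 1.294238 = 1.632349
d₂ = d₁ − σ√T = 1.632349 − 1.294238 = 0.338111
N(d₁) = 0.948697,  N(d₂) = 0.632360,  e^(−rT) = 0.558897
E₀ = V₀·N(d₁) − D·e^(−rT)·N(d₂)
   = 388.7570·0.948697 − 194.3426·0.558897·0.632360 = 300.127175
B₀ = V₀ − E₀ = 388.7570 − 300.127175 = 88.629825
e^(−λT) = (B₀·e^(rT)/D − 0.4)/(1 − 0.4) = (88.6298·1.789238/194.3426 − 0.4)/0.6 = 0.69330081
λ = −ln(0.69330081)/9.0340 = 0.040546

B0=88.6298 lambda=0.0405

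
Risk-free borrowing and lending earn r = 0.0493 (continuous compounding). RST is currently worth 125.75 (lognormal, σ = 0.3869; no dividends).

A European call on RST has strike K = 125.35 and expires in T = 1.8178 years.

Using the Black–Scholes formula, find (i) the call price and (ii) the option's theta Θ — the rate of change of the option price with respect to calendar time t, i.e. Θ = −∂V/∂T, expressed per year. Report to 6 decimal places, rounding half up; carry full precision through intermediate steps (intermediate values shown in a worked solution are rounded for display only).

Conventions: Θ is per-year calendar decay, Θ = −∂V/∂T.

price = 30.682479
Θ = -9.175917

σ√T = 0.3869·√1.8178 = 0.521641
d₁ = (ln(S/K) + (r+σ²/2)T) / (σ√T) = (ln(125.75/125.35) + (0.0493+0.3869²/2)·1.8178) / 0.521641 = (0.003186 + 0.225672) / 0.521641 = 0.438727
d₂ = d₁ − σ√T = 0.438727 − 0.521641 = -0.082914
e^{−rT} = 0.914281
N(d₁) = 0.669570,  N(d₂) = 0.466960
Call price V = S·N(d₁) − K·e^{−rT}·N(d₂) = 84.198486 − 53.516007 = 30.682479
φ(d₁) = (1/√(2π))·e^{−d₁²/2} = 0.362337
Θ = −S·φ(d₁)·σ/(2√T) − r·K·e^{−rT}·N(d₂) = −6.537578 − 2.638339 = -9.175917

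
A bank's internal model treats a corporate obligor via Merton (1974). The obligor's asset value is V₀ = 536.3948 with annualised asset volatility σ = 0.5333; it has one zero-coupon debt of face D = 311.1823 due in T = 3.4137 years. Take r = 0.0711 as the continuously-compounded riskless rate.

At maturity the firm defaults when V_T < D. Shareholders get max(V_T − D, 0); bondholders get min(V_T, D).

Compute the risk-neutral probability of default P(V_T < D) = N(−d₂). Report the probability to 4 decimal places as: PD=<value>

PD=0.3797

Apply the equity-as-call identities (strike 311.1823, horizon 3.4137 years):
d₁ = [ln(V₀/D) + (r + σ²/2)T] / (σ√T)
   = [ln(536.3948/311.1823) + (0.0711 + 0.5·0.5333²)·3.4137] / (0.5333·√3.4137)
   = [0.544492 + 0.728157] / 0.985336 = 1.291589
d₂ = d₁ − σ√T = 1.291589 − 0.985336 = 0.306253
risk-neutral PD = N(−d₂) = N(-0.306253) = 0.379706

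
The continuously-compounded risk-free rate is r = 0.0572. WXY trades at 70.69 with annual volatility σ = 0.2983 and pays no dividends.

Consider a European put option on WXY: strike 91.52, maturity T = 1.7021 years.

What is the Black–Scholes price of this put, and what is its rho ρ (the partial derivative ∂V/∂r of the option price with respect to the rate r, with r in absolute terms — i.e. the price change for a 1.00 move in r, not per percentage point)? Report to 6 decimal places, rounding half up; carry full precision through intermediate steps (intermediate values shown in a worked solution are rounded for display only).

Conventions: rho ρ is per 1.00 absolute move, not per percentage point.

price = 19.012080
ρ = -102.942207

σ√T = 0.2983·√1.7021 = 0.389176
d₁ = (ln(S/K) + (r+σ²/2)T) / (σ√T) = (ln(70.69/91.52) + (0.0572+0.2983²/2)·1.7021) / 0.389176 = (-0.258253 + 0.173089) / 0.389176 = -0.218833
d₂ = d₁ − σ√T = -0.218833 − 0.389176 = -0.608009
e^{−rT} = 0.907229
N(−d₁) = 0.586610,  N(−d₂) = 0.728409
Put price V = K·e^{−rT}·N(−d₂) − S·N(−d₁) = 60.479529 − 41.467449 = 19.012080
ρ = −K·T·e^{−rT}·N(−d₂) = -102.942207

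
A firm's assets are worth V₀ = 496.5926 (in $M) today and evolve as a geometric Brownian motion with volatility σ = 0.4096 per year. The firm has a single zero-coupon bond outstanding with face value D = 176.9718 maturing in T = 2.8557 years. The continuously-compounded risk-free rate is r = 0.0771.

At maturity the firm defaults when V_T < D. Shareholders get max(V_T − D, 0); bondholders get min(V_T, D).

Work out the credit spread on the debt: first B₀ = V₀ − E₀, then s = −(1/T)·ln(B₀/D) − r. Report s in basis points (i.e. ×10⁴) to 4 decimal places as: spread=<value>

With assets at 496.5926 and a single debt payment of 176.9718 at 2.8557 years:
d₁ = [ln(V₀/D) + (r + σ²/2)T] / (σ√T)
   = [ln(496.5926/176.9718) + (0.0771 + 0.5·0.4096²)·2.8557] / (0.4096·√2.8557)
   = [1.031780 + 0.459728] / 0.692176 = 2.154811
d₂ = d₁ − σ√T = 2.154811 − 0.692176 = 1.462636
N(d₁) = 0.984412,  N(d₂) = 0.928216,  e^(−rT) = 0.802379
E₀ = V₀·N(d₁) − D·e^(−rT)·N(d₂)
   = 496.5926·0.984412 − 176.9718·0.802379·0.928216 = 357.046294
B₀ = V₀ − E₀ = 496.5926 − 357.046294 = 139.546306
spread = −(1/T)·ln(B₀/D) − r = −(1/2.8557)·ln(139.546306/176.9718) − 0.0771 = 0.00609988
in basis points: 0.00609988 × 10⁴ = 60.9988 bp

spread=60.9988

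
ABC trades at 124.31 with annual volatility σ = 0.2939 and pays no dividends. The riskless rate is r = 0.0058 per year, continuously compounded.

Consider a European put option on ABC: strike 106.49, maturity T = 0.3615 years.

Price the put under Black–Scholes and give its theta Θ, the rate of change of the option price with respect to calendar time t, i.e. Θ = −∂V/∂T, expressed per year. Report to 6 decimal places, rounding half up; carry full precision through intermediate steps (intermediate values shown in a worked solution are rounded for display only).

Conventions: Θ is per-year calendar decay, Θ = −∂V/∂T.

price = 2.081997
Θ = -7.398532

σ√T = 0.2939·√0.3615 = 0.176707
d₁ = (ln(S/K) + (r+σ²/2)T) / (σ√T) = (ln(124.31/106.49) + (0.0058+0.2939²/2)·0.3615) / 0.176707 = (0.154727 + 0.017709) / 0.176707 = 0.975834
d₂ = d₁ − σ√T = 0.975834 − 0.176707 = 0.799127
e^{−rT} = 0.997905
N(−d₁) = 0.164573,  N(−d₂) = 0.212108
Put price V = K·e^{−rT}·N(−d₂) − S·N(−d₁) = 22.540104 − 20.458106 = 2.081997
φ(d₁) = (1/√(2π))·e^{−d₁²/2} = 0.247817
Θ = −S·φ(d₁)·σ/(2√T) + r·K·e^{−rT}·N(−d₂) = −7.529265 + 0.130733 = -7.398532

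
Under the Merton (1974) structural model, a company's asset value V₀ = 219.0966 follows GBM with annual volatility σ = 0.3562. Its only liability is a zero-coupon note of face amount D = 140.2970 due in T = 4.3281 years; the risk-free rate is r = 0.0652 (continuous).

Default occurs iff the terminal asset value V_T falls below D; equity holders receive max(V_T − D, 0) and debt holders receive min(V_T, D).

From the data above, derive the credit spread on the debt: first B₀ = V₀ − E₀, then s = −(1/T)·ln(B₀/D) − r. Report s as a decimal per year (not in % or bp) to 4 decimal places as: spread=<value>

spread=0.0213

With assets at 219.0966 and a single debt payment of 140.2970 at 4.3281 years:
d₁ = [ln(V₀/D) + (r + σ²/2)T] / (σ√T)
   = [ln(219.0966/140.2970) + (0.0652 + 0.5·0.3562²)·4.3281] / (0.3562·√4.3281)
   = [0.445751 + 0.556763] / 0.741042 = 1.352845
d₂ = d₁ − σ√T = 1.352845 − 0.741042 = 0.611804
N(d₁) = 0.911947,  N(d₂) = 0.729666,  e^(−rT) = 0.754129
E₀ = V₀·N(d₁) − D·e^(−rT)·N(d₂)
   = 219.0966·0.911947 − 140.2970·0.754129·0.729666 = 122.604443
B₀ = V₀ − E₀ = 219.0966 − 122.604443 = 96.492157
spread = −(1/T)·ln(B₀/D) − r = −(1/4.3281)·ln(96.492157/140.2970) − 0.0652 = 0.02128134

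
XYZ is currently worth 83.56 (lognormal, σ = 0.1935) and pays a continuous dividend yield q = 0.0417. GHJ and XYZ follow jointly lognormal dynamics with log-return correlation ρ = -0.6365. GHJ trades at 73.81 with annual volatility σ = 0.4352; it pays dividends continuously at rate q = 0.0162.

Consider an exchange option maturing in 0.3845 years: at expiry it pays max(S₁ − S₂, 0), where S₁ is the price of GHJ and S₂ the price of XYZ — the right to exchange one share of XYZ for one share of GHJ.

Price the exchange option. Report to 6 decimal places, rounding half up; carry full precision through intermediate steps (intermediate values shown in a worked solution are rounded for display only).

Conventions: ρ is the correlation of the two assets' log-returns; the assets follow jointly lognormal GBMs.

σ_eff = √(σ₁² + σ₂² − 2ρσ₁σ₂) = √(0.4352² + 0.1935² − 2·-0.6365·0.4352·0.1935) = 0.577964
d₁ = (ln(S₁/S₂) + (q₂ − q₁ + σ_eff²/2)T) / (σ_eff√T) = (ln(73.81/83.56) + (0.0417 − 0.0162 + 0.167021)·0.3845) / 0.358384 = -0.139644
d₂ = d₁ − σ_eff√T = -0.139644 − 0.358384 = -0.498029
N(d₁) = 0.444470,  N(d₂) = 0.309232
V = S₁·e^{−q₁T}·N(d₁) − S₂·e^{−q₂T}·N(d₂) = 32.602652 − 25.428424 = 7.174228
Key observation: no risk-free rate is needed — with the second asset as numeraire the exchange option is a call on the ratio S₁/S₂, and r cancels out of the value.

exchange price = 7.174228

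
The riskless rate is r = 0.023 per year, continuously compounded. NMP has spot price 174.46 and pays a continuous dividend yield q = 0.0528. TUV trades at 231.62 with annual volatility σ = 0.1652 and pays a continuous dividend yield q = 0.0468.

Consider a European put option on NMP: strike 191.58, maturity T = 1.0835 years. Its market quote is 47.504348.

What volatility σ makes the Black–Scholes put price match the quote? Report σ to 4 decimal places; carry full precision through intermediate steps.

sigma = 0.4902

At σ = 0.4902 the Black–Scholes value reproduces the quote:
σ√T = 0.4902·√1.0835 = 0.510256
d₁ = (ln(S/K) + (r−q+σ²/2)T) / (σ√T) = (ln(174.46/191.58) + (0.023−0.0528+0.4902²/2)·1.0835) / 0.510256 = (-0.093610 + 0.097892) / 0.510256 = 0.008392
d₂ = d₁ − σ√T = 0.008392 − 0.510256 = -0.501864
e^{−rT} = 0.975387
e^{−qT} = 0.944397
N(−d₁) = 0.496652,  N(−d₂) = 0.692118
V = K·e^{−rT}·N(−d₂) − S·e^{−qT}·N(−d₁) = 129.332487 − 81.828139 = 47.504348 (equal to the quote); since ∂V/∂σ > 0 for all σ, the implied volatility is unique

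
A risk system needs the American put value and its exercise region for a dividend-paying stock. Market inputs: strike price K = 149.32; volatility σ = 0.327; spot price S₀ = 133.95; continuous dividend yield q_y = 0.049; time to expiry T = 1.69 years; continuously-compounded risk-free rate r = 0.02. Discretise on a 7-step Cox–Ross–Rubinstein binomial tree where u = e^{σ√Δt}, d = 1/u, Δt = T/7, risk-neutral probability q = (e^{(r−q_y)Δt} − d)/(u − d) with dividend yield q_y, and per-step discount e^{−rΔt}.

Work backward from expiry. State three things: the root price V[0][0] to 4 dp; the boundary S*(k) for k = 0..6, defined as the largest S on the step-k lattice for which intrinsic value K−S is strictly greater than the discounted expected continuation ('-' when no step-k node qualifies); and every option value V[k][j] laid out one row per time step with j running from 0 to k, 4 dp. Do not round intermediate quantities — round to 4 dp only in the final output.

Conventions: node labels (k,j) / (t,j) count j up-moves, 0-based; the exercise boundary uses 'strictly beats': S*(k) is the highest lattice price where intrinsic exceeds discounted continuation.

Δt=0.24143, u=1.17430, d=0.85157, q=0.43830, disc=e^(-rΔt)=0.99518
k=7 terminal: V=max(K-S,0) → 105.8201 89.3345 66.6011 35.2521 0.0000 0.0000 0.0000 0.0000
k=6: j=0 S=51.0819 intr=98.2381 cont=98.1196 V=98.2381[EX]; j=1 S=70.4410 intr=78.8790 cont=78.9881 V=78.9881[hold]; j=2 S=97.1369 intr=52.1831 cont=52.6062 V=52.6062[hold]; j=3 S=133.9500 intr=15.3700 cont=19.7057 V=19.7057[hold]; j=4 S=184.7146 intr=0.0000 cont=0.0000 V=0.0000[hold]; j=5 S=254.7181 intr=0.0000 cont=0.0000 V=0.0000[hold]; j=6 S=351.2516 intr=0.0000 cont=0.0000 V=0.0000[hold]  S*(6)=51.0819
k=5: j=0 S=59.9855 intr=89.3345 cont=89.3683 V=89.3683[hold]; j=1 S=82.7189 intr=66.6011 cont=67.1002 V=67.1002[hold]; j=2 S=114.0679 intr=35.2521 cont=38.0020 V=38.0020[hold]; j=3 S=157.2976 intr=0.0000 cont=11.0154 V=11.0154[hold]; j=4 S=216.9105 intr=0.0000 cont=0.0000 V=0.0000[hold]; j=5 S=299.1156 intr=0.0000 cont=0.0000 V=0.0000[hold]  S*(5)=-
k=4: j=0 S=70.4410 intr=78.8790 cont=79.2247 V=79.2247[hold]; j=1 S=97.1369 intr=52.1831 cont=54.0847 V=54.0847[hold]; j=2 S=133.9500 intr=15.3700 cont=26.0477 V=26.0477[hold]; j=3 S=184.7146 intr=0.0000 cont=6.1576 V=6.1576[hold]; j=4 S=254.7181 intr=0.0000 cont=0.0000 V=0.0000[hold]  S*(4)=-
k=3: j=0 S=82.7189 intr=66.6011 cont=67.8773 V=67.8773[hold]; j=1 S=114.0679 intr=35.2521 cont=41.5948 V=41.5948[hold]; j=2 S=157.2976 intr=0.0000 cont=17.2464 V=17.2464[hold]; j=3 S=216.9105 intr=0.0000 cont=3.4420 V=3.4420[hold]  S*(3)=-
k=2: j=0 S=97.1369 intr=52.1831 cont=56.0862 V=56.0862[hold]; j=1 S=133.9500 intr=15.3700 cont=30.7739 V=30.7739[hold]; j=2 S=184.7146 intr=0.0000 cont=11.1420 V=11.1420[hold]  S*(2)=-
k=1: j=0 S=114.0679 intr=35.2521 cont=44.7751 V=44.7751[hold]; j=1 S=157.2976 intr=0.0000 cont=22.0625 V=22.0625[hold]  S*(1)=-
k=0: j=0 S=133.9500 intr=15.3700 cont=34.6525 V=34.6525[hold]  S*(0)=-

price = 34.6525
boundary = - - - - - - 51.0819
tree:
34.6525
44.7751 22.0625
56.0862 30.7739 11.1420
67.8773 41.5948 17.2464 3.4420
79.2247 54.0847 26.0477 6.1576 0.0000
89.3683 67.1002 38.0020 11.0154 0.0000 0.0000
98.2381 78.9881 52.6062 19.7057 0.0000 0.0000 0.0000
105.8201 89.3345 66.6011 35.2521 0.0000 0.0000 0.0000 0.0000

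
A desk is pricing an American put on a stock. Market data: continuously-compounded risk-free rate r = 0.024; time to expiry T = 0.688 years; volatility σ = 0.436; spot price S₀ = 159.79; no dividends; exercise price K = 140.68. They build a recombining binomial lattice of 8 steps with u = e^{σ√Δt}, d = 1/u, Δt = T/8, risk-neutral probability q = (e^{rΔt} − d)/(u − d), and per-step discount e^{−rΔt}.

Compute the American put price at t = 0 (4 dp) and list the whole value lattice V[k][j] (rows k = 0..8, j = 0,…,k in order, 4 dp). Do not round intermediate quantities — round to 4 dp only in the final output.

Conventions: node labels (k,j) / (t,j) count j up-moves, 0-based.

Δt=0.08600, u=1.13639, d=0.87998, q=0.47614, disc=e^(-rΔt)=0.99794
k=8 terminal: V=max(K-S,0) → 83.2264 66.4849 44.8650 16.9453 0.0000 0.0000 0.0000 0.0000 0.0000
k=7: j=0 S=65.2900 intr=75.3900 cont=75.1000 V=75.3900[EX]; j=1 S=84.3149 intr=56.3651 cont=56.0750 V=56.3651[EX]; j=2 S=108.8836 intr=31.7964 cont=31.5063 V=31.7964[EX]; j=3 S=140.6114 intr=0.0686 cont=8.8587 V=8.8587[hold]; j=4 S=181.5844 intr=0.0000 cont=0.0000 V=0.0000[hold]; j=5 S=234.4967 intr=0.0000 cont=0.0000 V=0.0000[hold]; j=6 S=302.8271 intr=0.0000 cont=0.0000 V=0.0000[hold]; j=7 S=391.0684 intr=0.0000 cont=0.0000 V=0.0000[hold]
k=6: j=0 S=74.1951 intr=66.4849 cont=66.1948 V=66.4849[EX]; j=1 S=95.8150 intr=44.8650 cont=44.5749 V=44.8650[EX]; j=2 S=123.7347 intr=16.9453 cont=20.8319 V=20.8319[hold]; j=3 S=159.7900 intr=0.0000 cont=4.6312 V=4.6312[hold]; j=4 S=206.3515 intr=0.0000 cont=0.0000 V=0.0000[hold]; j=5 S=266.4807 intr=0.0000 cont=0.0000 V=0.0000[hold]; j=6 S=344.1309 intr=0.0000 cont=0.0000 V=0.0000[hold]
k=5: j=0 S=84.3149 intr=56.3651 cont=56.0750 V=56.3651[EX]; j=1 S=108.8836 intr=31.7964 cont=33.3531 V=33.3531[hold]; j=2 S=140.6114 intr=0.0686 cont=13.0911 V=13.0911[hold]; j=3 S=181.5844 intr=0.0000 cont=2.4211 V=2.4211[hold]; j=4 S=234.4967 intr=0.0000 cont=0.0000 V=0.0000[hold]; j=5 S=302.8271 intr=0.0000 cont=0.0000 V=0.0000[hold]
k=4: j=0 S=95.8150 intr=44.8650 cont=45.3146 V=45.3146[hold]; j=1 S=123.7347 intr=16.9453 cont=23.6567 V=23.6567[hold]; j=2 S=159.7900 intr=0.0000 cont=7.9942 V=7.9942[hold]; j=3 S=206.3515 intr=0.0000 cont=1.2657 V=1.2657[hold]; j=4 S=266.4807 intr=0.0000 cont=0.0000 V=0.0000[hold]
k=3: j=0 S=108.8836 intr=31.7964 cont=34.9303 V=34.9303[hold]; j=1 S=140.6114 intr=0.0686 cont=16.1658 V=16.1658[hold]; j=2 S=181.5844 intr=0.0000 cont=4.7807 V=4.7807[hold]; j=3 S=234.4967 intr=0.0000 cont=0.6617 V=0.6617[hold]
k=2: j=0 S=123.7347 intr=16.9453 cont=25.9423 V=25.9423[hold]; j=1 S=159.7900 intr=0.0000 cont=10.7228 V=10.7228[hold]; j=2 S=206.3515 intr=0.0000 cont=2.8137 V=2.8137[hold]
k=1: j=0 S=140.6114 intr=0.0686 cont=18.6572 V=18.6572[hold]; j=1 S=181.5844 intr=0.0000 cont=6.9426 V=6.9426[hold]
k=0: j=0 S=159.7900 intr=0.0000 cont=13.0525 V=13.0525[hold]

price = 13.0525
tree:
13.0525
18.6572 6.9426
25.9423 10.7228 2.8137
34.9303 16.1658 4.7807 0.6617
45.3146 23.6567 7.9942 1.2657 0.0000
56.3651 33.3531 13.0911 2.4211 0.0000 0.0000
66.4849 44.8650 20.8319 4.6312 0.0000 0.0000 0.0000
75.3900 56.3651 31.7964 8.8587 0.0000 0.0000 0.0000 0.0000
83.2264 66.4849 44.8650 16.9453 0.0000 0.0000 0.0000 0.0000 0.0000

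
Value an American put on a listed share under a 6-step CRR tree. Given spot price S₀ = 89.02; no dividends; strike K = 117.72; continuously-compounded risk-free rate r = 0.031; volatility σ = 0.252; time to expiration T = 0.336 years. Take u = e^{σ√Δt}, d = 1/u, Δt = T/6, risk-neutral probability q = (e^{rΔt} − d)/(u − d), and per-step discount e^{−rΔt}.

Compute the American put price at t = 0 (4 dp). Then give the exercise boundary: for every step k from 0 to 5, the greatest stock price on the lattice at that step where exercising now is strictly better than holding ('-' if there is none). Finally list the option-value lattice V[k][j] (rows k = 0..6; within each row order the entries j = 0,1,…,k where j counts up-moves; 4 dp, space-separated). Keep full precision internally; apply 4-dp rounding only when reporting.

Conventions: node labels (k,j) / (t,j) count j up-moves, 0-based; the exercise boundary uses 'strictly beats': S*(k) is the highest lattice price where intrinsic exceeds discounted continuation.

params: Δt=0.05600 u=1.06145 d=0.94211 q=0.49966 e^(-rΔt)=0.99827
t_6 payoffs: 55.4763 47.5918 38.7085 28.7000 17.4237 4.7189 0.0000
t_5: node(5,0) S=66.0684 payoff=51.6516 vs cont=51.4474 → 51.6516 [stop]  node(5,1) S=74.4374 payoff=43.2826 vs cont=43.0784 → 43.2826 [stop]  node(5,2) S=83.8666 payoff=33.8534 vs cont=33.6493 → 33.8534 [stop]  node(5,3) S=94.4901 payoff=23.2299 vs cont=23.0257 → 23.2299 [stop]  node(5,4) S=106.4594 payoff=11.2606 vs cont=11.0565 → 11.2606 [stop]  node(5,5) S=119.9448 payoff=0.0000 vs cont=2.3570 → 2.3570 [wait]  ⇒ S*(5)=106.4594
t_4: node(4,0) S=70.1282 payoff=47.5918 vs cont=47.3876 → 47.5918 [stop]  node(4,1) S=79.0115 payoff=38.7085 vs cont=38.5044 → 38.7085 [stop]  node(4,2) S=89.0200 payoff=28.7000 vs cont=28.4958 → 28.7000 [stop]  node(4,3) S=100.2963 payoff=17.4237 vs cont=17.2195 → 17.4237 [stop]  node(4,4) S=113.0011 payoff=4.7189 vs cont=6.8001 → 6.8001 [wait]  ⇒ S*(4)=100.2963
t_3: node(3,0) S=74.4374 payoff=43.2826 vs cont=43.0784 → 43.2826 [stop]  node(3,1) S=83.8666 payoff=33.8534 vs cont=33.6493 → 33.8534 [stop]  node(3,2) S=94.4901 payoff=23.2299 vs cont=23.0257 → 23.2299 [stop]  node(3,3) S=106.4594 payoff=11.2606 vs cont=12.0945 → 12.0945 [wait]  ⇒ S*(3)=94.4901
t_2: node(2,0) S=79.0115 payoff=38.7085 vs cont=38.5044 → 38.7085 [stop]  node(2,1) S=89.0200 payoff=28.7000 vs cont=28.4958 → 28.7000 [stop]  node(2,2) S=100.2963 payoff=17.4237 vs cont=17.6354 → 17.6354 [wait]  ⇒ S*(2)=89.0200
t_1: node(1,0) S=83.8666 payoff=33.8534 vs cont=33.6493 → 33.8534 [stop]  node(1,1) S=94.4901 payoff=23.2299 vs cont=23.1313 → 23.2299 [stop]  ⇒ S*(1)=94.4901
t_0: node(0,0) S=89.0200 payoff=28.7000 vs cont=28.4958 → 28.7000 [stop]  ⇒ S*(0)=89.0200

price = 28.7000
boundary = 89.0200 94.4901 89.0200 94.4901 100.2963 106.4594
tree:
28.7000
33.8534 23.2299
38.7085 28.7000 17.6354
43.2826 33.8534 23.2299 12.0945
47.5918 38.7085 28.7000 17.4237 6.8001
51.6516 43.2826 33.8534 23.2299 11.2606 2.3570
55.4763 47.5918 38.7085 28.7000 17.4237 4.7189 0.0000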